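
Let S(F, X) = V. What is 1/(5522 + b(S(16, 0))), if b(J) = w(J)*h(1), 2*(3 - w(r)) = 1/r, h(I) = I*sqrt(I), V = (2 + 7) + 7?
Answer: 32/176799 ≈ 0.00018100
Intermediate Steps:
V = 16 (V = 9 + 7 = 16)
S(F, X) = 16
h(I) = I**(3/2)
w(r) = 3 - 1/(2*r)
b(J) = 3 - 1/(2*J) (b(J) = (3 - 1/(2*J))*1**(3/2) = (3 - 1/(2*J))*1 = 3 - 1/(2*J))
1/(5522 + b(S(16, 0))) = 1/(5522 + (3 - 1/2/16)) = 1/(5522 + (3 - 1/2*1/16)) = 1/(5522 + (3 - 1/32)) = 1/(5522 + 95/32) = 1/(176799/32) = 32/176799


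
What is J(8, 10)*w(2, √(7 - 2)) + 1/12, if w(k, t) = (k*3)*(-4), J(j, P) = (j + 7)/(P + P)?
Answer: -215/12 ≈ -17.917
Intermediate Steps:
J(j, P) = (7 + j)/(2*P) (J(j, P) = (7 + j)/((2*P)) = (7 + j)*(1/(2*P)) = (7 + j)/(2*P))
w(k, t) = -12*k (w(k, t) = (3*k)*(-4) = -12*k)
J(8, 10)*w(2, √(7 - 2)) + 1/12 = ((½)*(7 + 8)/10)*(-12*2) + 1/12 = ((½)*(⅒)*15)*(-24) + 1/12 = (¾)*(-24) + 1/12 = -18 + 1/12 = -215/12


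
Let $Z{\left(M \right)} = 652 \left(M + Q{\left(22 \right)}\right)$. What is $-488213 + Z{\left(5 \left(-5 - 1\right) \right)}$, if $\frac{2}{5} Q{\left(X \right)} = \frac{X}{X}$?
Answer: $-506143$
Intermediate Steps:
$Q{\left(X \right)} = \frac{5}{2}$ ($Q{\left(X \right)} = \frac{5 \frac{X}{X}}{2} = \frac{5}{2} \cdot 1 = \frac{5}{2}$)
$Z{\left(M \right)} = 1630 + 652 M$ ($Z{\left(M \right)} = 652 \left(M + \frac{5}{2}\right) = 652 \left(\frac{5}{2} + M\right) = 1630 + 652 M$)
$-488213 + Z{\left(5 \left(-5 - 1\right) \right)} = -488213 + \left(1630 + 652 \cdot 5 \left(-5 - 1\right)\right) = -488213 + \left(1630 + 652 \cdot 5 \left(-6\right)\right) = -488213 + \left(1630 + 652 \left(-30\right)\right) = -488213 + \left(1630 - 19560\right) = -488213 - 17930 = -506143$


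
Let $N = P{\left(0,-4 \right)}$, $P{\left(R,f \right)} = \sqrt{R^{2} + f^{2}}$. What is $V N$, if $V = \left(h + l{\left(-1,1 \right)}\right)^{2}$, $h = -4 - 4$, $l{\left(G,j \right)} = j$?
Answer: $196$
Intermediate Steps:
$h = -8$
$V = 49$ ($V = \left(-8 + 1\right)^{2} = \left(-7\right)^{2} = 49$)
$N = 4$ ($N = \sqrt{0^{2} + \left(-4\right)^{2}} = \sqrt{0 + 16} = \sqrt{16} = 4$)
$V N = 49 \cdot 4 = 196$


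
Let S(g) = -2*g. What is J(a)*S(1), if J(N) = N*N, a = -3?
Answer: -18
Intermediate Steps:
J(N) = N**2
J(a)*S(1) = (-3)**2*(-2*1) = 9*(-2) = -18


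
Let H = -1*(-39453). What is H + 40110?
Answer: 79563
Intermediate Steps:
H = 39453
H + 40110 = 39453 + 40110 = 79563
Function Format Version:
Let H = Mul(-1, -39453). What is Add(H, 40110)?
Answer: 79563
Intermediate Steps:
H = 39453
Add(H, 40110) = Add(39453, 40110) = 79563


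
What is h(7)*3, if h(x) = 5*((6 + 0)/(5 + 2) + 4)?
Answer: 510/7 ≈ 72.857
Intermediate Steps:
h(x) = 170/7 (h(x) = 5*(6/7 + 4) = 5*(34/7) = 170/7)
h(7)*3 = (170/7)*3 = 510/7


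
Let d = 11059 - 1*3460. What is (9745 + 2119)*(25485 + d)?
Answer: 392508576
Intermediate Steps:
d = 7599 (d = 11059 - 3460 = 7599)
(9745 + 2119)*(25485 + d) = (9745 + 2119)*(25485 + 7599) = 11864*33084 = 392508576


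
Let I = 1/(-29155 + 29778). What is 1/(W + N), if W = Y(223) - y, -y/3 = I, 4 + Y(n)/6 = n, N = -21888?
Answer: -623/12817599 ≈ -4.8605e-5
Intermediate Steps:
I = 1/623 ≈ 0.0016051
Y(n) = -24 + 6*n
y = -3/623 (y = -3*1/623 = -3/623 ≈ -0.0048154)
W = 818625/623 (W = (-24 + 6*223) - 1*(-3/623) = (-24 + 1338) + 3/623 = 1314 + 3/623 = 818625/623 ≈ 1314.0)
1/(W + N) = 1/(818625/623 - 21888) = 1/(-12817599/623) = -623/12817599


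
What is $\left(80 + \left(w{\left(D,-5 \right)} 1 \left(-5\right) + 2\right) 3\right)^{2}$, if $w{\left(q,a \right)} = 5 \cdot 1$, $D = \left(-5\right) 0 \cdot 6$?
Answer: $121$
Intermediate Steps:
$D = 0$ ($D = 0 \cdot 6 = 0$)
$w{\left(q,a \right)} = 5$
$\left(80 + \left(w{\left(D,-5 \right)} 1 \left(-5\right) + 2\right) 3\right)^{2} = \left(80 + \left(5 \cdot 1 \left(-5\right) + 2\right) 3\right)^{2} = \left(80 + \left(5 \left(-5\right) + 2\right) 3\right)^{2} = \left(80 + \left(-25 + 2\right) 3\right)^{2} = \left(80 - 69\right)^{2} = 11^{2} = 121$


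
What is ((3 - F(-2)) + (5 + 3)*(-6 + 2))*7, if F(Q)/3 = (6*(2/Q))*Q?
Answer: -455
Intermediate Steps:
F(Q) = 36 (F(Q) = 3*((6*(2/Q))*Q) = 3*((12/Q)*Q) = 3*12 = 36)
((3 - F(-2)) + (5 + 3)*(-6 + 2))*7 = ((3 - 1*36) + (5 + 3)*(-6 + 2))*7 = ((3 - 36) + 8*(-4))*7 = (-33 - 32)*7 = -65*7 = -455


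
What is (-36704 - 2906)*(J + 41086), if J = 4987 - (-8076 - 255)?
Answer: -2154942440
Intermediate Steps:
J = 13318 (J = 4987 - 1*(-8331) = 4987 + 8331 = 13318)
(-36704 - 2906)*(J + 41086) = (-36704 - 2906)*(13318 + 41086) = -39610*54404 = -2154942440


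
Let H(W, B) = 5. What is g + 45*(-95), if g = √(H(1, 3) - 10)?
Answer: -4275 + I*√5 ≈ -4275.0 + 2.2361*I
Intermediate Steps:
g = I*√5 (g = √(5 - 10) = √(-5) = I*√5 ≈ 2.2361*I)
g + 45*(-95) = I*√5 + 45*(-95) = I*√5 - 4275 = -4275 + I*√5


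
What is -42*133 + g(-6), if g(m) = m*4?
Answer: -5610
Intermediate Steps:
g(m) = 4*m
-42*133 + g(-6) = -42*133 + 4*(-6) = -5586 - 24 = -5610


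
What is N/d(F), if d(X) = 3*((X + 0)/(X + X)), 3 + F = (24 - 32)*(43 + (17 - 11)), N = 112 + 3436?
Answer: 7096/3 ≈ 2365.3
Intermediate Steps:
N = 3548
F = -395 (F = -3 + (24 - 32)*(43 + (17 - 11)) = -3 - 8*(43 + 6) = -3 - 8*49 = -3 - 392 = -395)
d(X) = 3/2 (d(X) = 3*(X/((2*X))) = 3*(X*(1/(2*X))) = 3*(1/2) = 3/2)
N/d(F) = 3548/(3/2) = 3548*(2/3) = 7096/3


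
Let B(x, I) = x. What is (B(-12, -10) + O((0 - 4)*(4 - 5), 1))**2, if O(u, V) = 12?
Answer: 0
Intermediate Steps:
(B(-12, -10) + O((0 - 4)*(4 - 5), 1))**2 = (-12 + 12)**2 = 0**2 = 0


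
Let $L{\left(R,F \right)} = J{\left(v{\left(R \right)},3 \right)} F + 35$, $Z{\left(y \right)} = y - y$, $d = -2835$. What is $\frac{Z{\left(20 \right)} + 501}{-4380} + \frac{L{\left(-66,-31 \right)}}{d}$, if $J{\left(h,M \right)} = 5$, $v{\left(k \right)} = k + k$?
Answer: $- \frac{19883}{275940} \approx -0.072056$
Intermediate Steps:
$v{\left(k \right)} = 2 k$
$Z{\left(y \right)} = 0$
$L{\left(R,F \right)} = 35 + 5 F$ ($L{\left(R,F \right)} = 5 F + 35 = 35 + 5 F$)
$\frac{Z{\left(20 \right)} + 501}{-4380} + \frac{L{\left(-66,-31 \right)}}{d} = \frac{0 + 501}{-4380} + \frac{35 + 5 \left(-31\right)}{-2835} = 501 \left(- \frac{1}{4380}\right) + \left(35 - 155\right) \left(- \frac{1}{2835}\right) = - \frac{167}{1460} - - \frac{8}{189} = - \frac{167}{1460} + \frac{8}{189} = - \frac{19883}{275940}$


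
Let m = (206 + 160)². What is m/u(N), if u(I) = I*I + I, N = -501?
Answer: 11163/20875 ≈ 0.53475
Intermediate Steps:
u(I) = I + I² (u(I) = I² + I = I + I²)
m = 133956 (m = 366² = 133956)
m/u(N) = 133956/((-501*(1 - 501))) = 133956/((-501*(-500))) = 133956/250500 = 133956*(1/250500) = 11163/20875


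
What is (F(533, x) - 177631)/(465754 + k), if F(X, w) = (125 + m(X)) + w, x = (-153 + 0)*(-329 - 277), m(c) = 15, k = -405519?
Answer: -84773/60235 ≈ -1.4074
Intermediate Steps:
x = 92718 (x = -153*(-606) = 92718)
F(X, w) = 140 + w (F(X, w) = (125 + 15) + w = 140 + w)
(F(533, x) - 177631)/(465754 + k) = ((140 + 92718) - 177631)/(465754 - 405519) = (92858 - 177631)/60235 = -84773*1/60235 = -84773/60235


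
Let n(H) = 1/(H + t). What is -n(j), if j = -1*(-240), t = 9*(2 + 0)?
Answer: -1/258 ≈ -0.0038760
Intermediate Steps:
t = 18 (t = 9*2 = 18)
j = 240
n(H) = 1/(18 + H) (n(H) = 1/(H + 18) = 1/(18 + H))
-n(j) = -1/(18 + 240) = -1/258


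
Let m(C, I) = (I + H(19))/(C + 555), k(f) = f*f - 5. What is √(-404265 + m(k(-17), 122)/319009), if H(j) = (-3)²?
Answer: 2*I*√7239956300312565684521/267648551 ≈ 635.82*I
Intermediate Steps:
H(j) = 9
k(f) = -5 + f² (k(f) = f² - 5 = -5 + f²)
m(C, I) = (9 + I)/(555 + C) (m(C, I) = (I + 9)/(C + 555) = (9 + I)/(555 + C))
√(-404265 + m(k(-17), 122)/319009) = √(-404265 + ((9 + 122)/(555 + (-5 + (-17)²)))/319009) = √(-404265 + (131/(555 + (-5 + 289)))*(1/319009)) = √(-404265 + (131/(555 + 284))*(1/319009)) = √(-404265 + (131/839)*(1/319009)) = √(-404265 + 131/267648551) = √(-108200941469884/267648551) = 2*I*√7239956300312565684521/267648551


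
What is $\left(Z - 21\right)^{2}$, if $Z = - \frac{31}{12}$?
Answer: $\frac{80089}{144} \approx 556.17$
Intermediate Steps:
$Z = - \frac{31}{12}$ ($Z = \left(-31\right) \frac{1}{12} = - \frac{31}{12} \approx -2.5833$)
$\left(Z - 21\right)^{2} = \left(- \frac{31}{12} - 21\right)^{2} = \left(- \frac{283}{12}\right)^{2} = \frac{80089}{144}$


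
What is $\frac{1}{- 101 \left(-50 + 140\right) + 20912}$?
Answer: $\frac{1}{11822} \approx 8.4588 \cdot 10^{-5}$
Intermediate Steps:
$\frac{1}{- 101 \left(-50 + 140\right) + 20912} = \frac{1}{\left(-101\right) 90 + 20912} = \frac{1}{-9090 + 20912} = \frac{1}{11822}$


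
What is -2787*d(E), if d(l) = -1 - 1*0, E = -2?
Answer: 2787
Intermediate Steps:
d(l) = -1 (d(l) = -1 + 0 = -1)
-2787*d(E) = -2787*(-1) = 2787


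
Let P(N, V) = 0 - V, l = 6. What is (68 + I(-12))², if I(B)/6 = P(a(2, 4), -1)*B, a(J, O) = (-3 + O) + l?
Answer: 16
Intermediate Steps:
a(J, O) = 3 + O (a(J, O) = (-3 + O) + 6 = 3 + O)
P(N, V) = -V
I(B) = 6*B (I(B) = 6*((-1*(-1))*B) = 6*(1*B) = 6*B)
(68 + I(-12))² = (68 + 6*(-12))² = (68 - 72)² = (-4)² = 16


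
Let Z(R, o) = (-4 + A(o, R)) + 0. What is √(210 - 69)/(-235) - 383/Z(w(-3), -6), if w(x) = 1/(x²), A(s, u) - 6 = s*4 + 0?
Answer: 383/22 - √141/235 ≈ 17.359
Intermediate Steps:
A(s, u) = 6 + 4*s (A(s, u) = 6 + (s*4 + 0) = 6 + (4*s + 0) = 6 + 4*s)
w(x) = x⁻²
Z(R, o) = 2 + 4*o (Z(R, o) = (-4 + (6 + 4*o)) + 0 = (2 + 4*o) + 0 = 2 + 4*o)
√(210 - 69)/(-235) - 383/Z(w(-3), -6) = √(210 - 69)/(-235) - 383/(2 + 4*(-6)) = √141*(-1/235) - 383/(2 - 24) = -√141/235 - 383/(-22) = -√141/235 - 383*(-1/22) = -√141/235 + 383/22 = 383/22 - √141/235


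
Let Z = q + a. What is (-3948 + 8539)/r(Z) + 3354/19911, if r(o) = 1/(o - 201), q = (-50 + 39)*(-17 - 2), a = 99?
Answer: 3260341087/6637 ≈ 4.9124e+5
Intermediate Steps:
q = 209 (q = -11*(-19) = 209)
Z = 308 (Z = 209 + 99 = 308)
r(o) = 1/(-201 + o)
(-3948 + 8539)/r(Z) + 3354/19911 = (-3948 + 8539)/(1/(-201 + 308)) + 3354/19911 = 4591/(1/107) + 3354*(1/19911) = 4591/(1/107) + 1118/6637 = 4591*107 + 1118/6637 = 491237 + 1118/6637 = 3260341087/6637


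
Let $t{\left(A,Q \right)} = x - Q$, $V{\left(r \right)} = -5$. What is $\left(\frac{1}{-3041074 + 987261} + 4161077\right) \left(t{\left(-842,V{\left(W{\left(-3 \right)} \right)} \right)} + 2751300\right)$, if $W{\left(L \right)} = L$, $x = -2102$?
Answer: $\frac{23494892379642829800}{2053813} \approx 1.144 \cdot 10^{13}$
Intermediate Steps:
$t{\left(A,Q \right)} = -2102 - Q$
$\left(\frac{1}{-3041074 + 987261} + 4161077\right) \left(t{\left(-842,V{\left(W{\left(-3 \right)} \right)} \right)} + 2751300\right) = \left(\frac{1}{-3041074 + 987261} + 4161077\right) \left(\left(-2102 - -5\right) + 2751300\right) = \left(\frac{1}{-2053813} + 4161077\right) \left(\left(-2102 + 5\right) + 2751300\right) = \left(- \frac{1}{2053813} + 4161077\right) \left(-2097 + 2751300\right) = \frac{8546074036600}{2053813} \cdot 2749203 = \frac{23494892379642829800}{2053813}$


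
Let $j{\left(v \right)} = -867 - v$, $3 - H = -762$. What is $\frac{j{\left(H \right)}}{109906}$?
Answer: $- \frac{816}{54953} \approx -0.014849$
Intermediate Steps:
$H = 765$ ($H = 3 - -762 = 3 + 762 = 765$)
$\frac{j{\left(H \right)}}{109906} = \frac{-867 - 765}{109906} = \left(-867 - 765\right) \frac{1}{109906} = \left(-1632\right) \frac{1}{109906} = - \frac{816}{54953}$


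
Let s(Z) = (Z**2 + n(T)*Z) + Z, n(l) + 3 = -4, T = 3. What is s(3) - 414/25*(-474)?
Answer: 196011/25 ≈ 7840.4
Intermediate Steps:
n(l) = -7 (n(l) = -3 - 4 = -7)
s(Z) = Z**2 - 6*Z (s(Z) = (Z**2 - 7*Z) + Z = Z**2 - 6*Z)
s(3) - 414/25*(-474) = 3*(-6 + 3) - 414/25*(-474) = 3*(-3) - 414*1/25*(-474) = -9 - 414/25*(-474) = -9 + 196236/25 = 196011/25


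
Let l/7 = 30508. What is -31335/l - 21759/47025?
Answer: -2040097793/3347490300 ≈ -0.60944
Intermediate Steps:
l = 213556 (l = 7*30508 = 213556)
-31335/l - 21759/47025 = -31335/213556 - 21759/47025 = -31335*1/213556 - 21759*1/47025 = -31335/213556 - 7253/15675 = -2040097793/3347490300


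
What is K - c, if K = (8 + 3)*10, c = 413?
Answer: -303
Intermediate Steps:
K = 110 (K = 11*10 = 110)
K - c = 110 - 1*413 = 110 - 413 = -303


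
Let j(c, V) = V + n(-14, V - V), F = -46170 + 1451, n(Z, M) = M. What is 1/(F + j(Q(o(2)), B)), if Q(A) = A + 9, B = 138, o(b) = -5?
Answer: -1/44581 ≈ -2.2431e-5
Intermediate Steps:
F = -44719
Q(A) = 9 + A
j(c, V) = V (j(c, V) = V + (V - V) = V + 0 = V)
1/(F + j(Q(o(2)), B)) = 1/(-44719 + 138) = 1/(-44581) = -1/44581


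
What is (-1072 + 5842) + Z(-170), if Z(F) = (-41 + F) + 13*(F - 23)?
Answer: 2050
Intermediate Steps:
Z(F) = -340 + 14*F (Z(F) = (-41 + F) + 13*(-23 + F) = (-41 + F) + (-299 + 13*F) = -340 + 14*F)
(-1072 + 5842) + Z(-170) = (-1072 + 5842) + (-340 + 14*(-170)) = 4770 + (-340 - 2380) = 4770 - 2720 = 2050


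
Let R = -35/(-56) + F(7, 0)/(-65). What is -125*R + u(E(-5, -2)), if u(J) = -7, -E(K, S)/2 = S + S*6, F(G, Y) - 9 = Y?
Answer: -7053/104 ≈ -67.817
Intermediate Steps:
F(G, Y) = 9 + Y
E(K, S) = -14*S (E(K, S) = -2*(S + S*6) = -2*(S + 6*S) = -14*S)
R = 253/520 (R = -35/(-56) + (9 + 0)/(-65) = -35*(-1/56) + 9*(-1/65) = 5/8 - 9/65 = 253/520 ≈ 0.48654)
-125*R + u(E(-5, -2)) = -125*253/520 - 7 = -6325/104 - 7 = -7053/104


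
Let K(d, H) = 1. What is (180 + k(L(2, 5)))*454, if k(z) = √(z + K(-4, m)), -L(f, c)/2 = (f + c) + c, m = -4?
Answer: 81720 + 454*I*√23 ≈ 81720.0 + 2177.3*I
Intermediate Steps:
L(f, c) = -4*c - 2*f (L(f, c) = -2*((f + c) + c) = -2*((c + f) + c) = -2*(f + 2*c) = -4*c - 2*f)
k(z) = √(1 + z) (k(z) = √(z + 1) = √(1 + z))
(180 + k(L(2, 5)))*454 = (180 + √(1 + (-4*5 - 2*2)))*454 = (180 + √(1 + (-20 - 4)))*454 = (180 + √(1 - 24))*454 = (180 + √(-23))*454 = (180 + I*√23)*454 = 81720 + 454*I*√23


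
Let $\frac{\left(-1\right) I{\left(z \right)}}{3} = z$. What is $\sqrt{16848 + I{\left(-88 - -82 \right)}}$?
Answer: $3 \sqrt{1874} \approx 129.87$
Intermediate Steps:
$I{\left(z \right)} = - 3 z$
$\sqrt{16848 + I{\left(-88 - -82 \right)}} = \sqrt{16848 - 3 \left(-88 - -82\right)} = \sqrt{16848 - 3 \left(-88 + 82\right)} = \sqrt{16848 - -18} = \sqrt{16848 + 18} = \sqrt{16866} = 3 \sqrt{1874}$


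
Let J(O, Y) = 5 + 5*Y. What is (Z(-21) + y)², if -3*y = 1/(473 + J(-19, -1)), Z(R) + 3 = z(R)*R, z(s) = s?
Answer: 386288353441/2013561 ≈ 1.9184e+5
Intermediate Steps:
Z(R) = -3 + R² (Z(R) = -3 + R*R = -3 + R²)
y = -1/1419 (y = -1/(3*(473 + (5 + 5*(-1)))) = -1/(3*(473 + (5 - 5))) = -1/(3*(473 + 0)) = -⅓/473 = -⅓*1/473 = -1/1419 ≈ -0.00070472)
(Z(-21) + y)² = ((-3 + (-21)²) - 1/1419)² = ((-3 + 441) - 1/1419)² = (438 - 1/1419)² = (621521/1419)² = 386288353441/2013561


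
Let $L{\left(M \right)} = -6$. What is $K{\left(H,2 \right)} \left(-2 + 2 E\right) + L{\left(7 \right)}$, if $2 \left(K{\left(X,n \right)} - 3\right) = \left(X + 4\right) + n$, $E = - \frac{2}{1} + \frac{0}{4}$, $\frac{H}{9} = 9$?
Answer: $-285$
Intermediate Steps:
$H = 81$ ($H = 9 \cdot 9 = 81$)
$E = -2$ ($E = \left(-2\right) 1 + 0 \cdot \frac{1}{4} = -2 + 0 = -2$)
$K{\left(X,n \right)} = 5 + \frac{X}{2} + \frac{n}{2}$ ($K{\left(X,n \right)} = 3 + \frac{\left(X + 4\right) + n}{2} = 3 + \frac{\left(4 + X\right) + n}{2} = 3 + \frac{4 + X + n}{2} = 3 + \left(2 + \frac{X}{2} + \frac{n}{2}\right) = 5 + \frac{X}{2} + \frac{n}{2}$)
$K{\left(H,2 \right)} \left(-2 + 2 E\right) + L{\left(7 \right)} = \left(5 + \frac{1}{2} \cdot 81 + \frac{1}{2} \cdot 2\right) \left(-2 + 2 \left(-2\right)\right) - 6 = \left(5 + \frac{81}{2} + 1\right) \left(-2 - 4\right) - 6 = \frac{93}{2} \left(-6\right) - 6 = -279 - 6 = -285$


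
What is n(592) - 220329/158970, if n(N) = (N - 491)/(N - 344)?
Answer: -6430937/6570760 ≈ -0.97872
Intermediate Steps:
n(N) = (-491 + N)/(-344 + N)
n(592) - 220329/158970 = (-491 + 592)/(-344 + 592) - 220329/158970 = 101/248 - 220329/158970 = (1/248)*101 - 1*73443/52990 = 101/248 - 73443/52990 = -6430937/6570760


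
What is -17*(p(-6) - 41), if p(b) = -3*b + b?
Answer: 493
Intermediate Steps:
p(b) = -2*b
-17*(p(-6) - 41) = -17*(-2*(-6) - 41) = -17*(12 - 41) = -17*(-29) = 493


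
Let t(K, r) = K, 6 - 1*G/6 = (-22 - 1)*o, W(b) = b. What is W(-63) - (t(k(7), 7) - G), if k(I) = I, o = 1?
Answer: 104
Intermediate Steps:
G = 174 (G = 36 - 6*(-22 - 1) = 36 - (-138) = 36 - 6*(-23) = 36 + 138 = 174)
W(-63) - (t(k(7), 7) - G) = -63 - (7 - 1*174) = -63 - (7 - 174) = -63 - 1*(-167) = -63 + 167 = 104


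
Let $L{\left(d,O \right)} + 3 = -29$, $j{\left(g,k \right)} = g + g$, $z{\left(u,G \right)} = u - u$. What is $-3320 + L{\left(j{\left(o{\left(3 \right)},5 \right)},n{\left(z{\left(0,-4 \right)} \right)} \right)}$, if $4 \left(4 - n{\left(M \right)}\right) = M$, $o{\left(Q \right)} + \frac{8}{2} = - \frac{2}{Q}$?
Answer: $-3352$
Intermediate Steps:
$o{\left(Q \right)} = -4 - \frac{2}{Q}$
$z{\left(u,G \right)} = 0$
$n{\left(M \right)} = 4 - \frac{M}{4}$
$j{\left(g,k \right)} = 2 g$
$L{\left(d,O \right)} = -32$ ($L{\left(d,O \right)} = -3 - 29 = -32$)
$-3320 + L{\left(j{\left(o{\left(3 \right)},5 \right)},n{\left(z{\left(0,-4 \right)} \right)} \right)} = -3320 - 32 = -3352$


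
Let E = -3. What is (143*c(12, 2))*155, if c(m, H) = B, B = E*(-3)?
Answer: 199485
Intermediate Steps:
B = 9 (B = -3*(-3) = 9)
c(m, H) = 9
(143*c(12, 2))*155 = (143*9)*155 = 1287*155 = 199485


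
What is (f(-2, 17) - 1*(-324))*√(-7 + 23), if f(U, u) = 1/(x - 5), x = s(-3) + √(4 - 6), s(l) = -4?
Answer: 107532/83 - 4*I*√2/83 ≈ 1295.6 - 0.068155*I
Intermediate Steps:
x = -4 + I*√2 (x = -4 + √(4 - 6) = -4 + √(-2) = -4 + I*√2 ≈ -4.0 + 1.4142*I)
f(U, u) = 1/(-9 + I*√2) (f(U, u) = 1/((-4 + I*√2) - 5) = 1/(-9 + I*√2))
(f(-2, 17) - 1*(-324))*√(-7 + 23) = ((-9/83 - I*√2/83) - 1*(-324))*√(-7 + 23) = ((-9/83 - I*√2/83) + 324)*√16 = (26883/83 - I*√2/83)*4 = 107532/83 - 4*I*√2/83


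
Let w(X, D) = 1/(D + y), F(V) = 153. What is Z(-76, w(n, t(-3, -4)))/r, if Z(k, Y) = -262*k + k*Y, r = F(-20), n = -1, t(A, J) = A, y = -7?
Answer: 99598/765 ≈ 130.19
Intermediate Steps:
w(X, D) = 1/(-7 + D) (w(X, D) = 1/(D - 7) = 1/(-7 + D))
r = 153
Z(k, Y) = -262*k + Y*k
Z(-76, w(n, t(-3, -4)))/r = -76*(-262 + 1/(-7 - 3))/153 = -76*(-262 + 1/(-10))*(1/153) = -76*(-262 - 1/10)*(1/153) = -76*(-2621/10)*(1/153) = (99598/5)*(1/153) = 99598/765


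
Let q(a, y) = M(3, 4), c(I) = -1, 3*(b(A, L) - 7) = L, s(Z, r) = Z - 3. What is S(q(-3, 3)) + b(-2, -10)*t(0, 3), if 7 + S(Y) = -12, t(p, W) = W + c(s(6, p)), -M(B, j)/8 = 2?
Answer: -35/3 ≈ -11.667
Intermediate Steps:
M(B, j) = -16 (M(B, j) = -8*2 = -16)
s(Z, r) = -3 + Z
b(A, L) = 7 + L/3
q(a, y) = -16
t(p, W) = -1 + W (t(p, W) = W - 1 = -1 + W)
S(Y) = -19 (S(Y) = -7 - 12 = -19)
S(q(-3, 3)) + b(-2, -10)*t(0, 3) = -19 + (7 + (⅓)*(-10))*(-1 + 3) = -19 + (7 - 10/3)*2 = -19 + (11/3)*2 = -19 + 22/3 = -35/3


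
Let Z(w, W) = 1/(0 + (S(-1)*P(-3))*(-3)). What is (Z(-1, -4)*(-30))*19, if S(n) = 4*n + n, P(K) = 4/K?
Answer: 57/2 ≈ 28.500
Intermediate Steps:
S(n) = 5*n
Z(w, W) = -1/20 (Z(w, W) = 1/(0 + ((5*(-1))*(4/(-3)))*(-3)) = 1/(0 - 20*(-1)/3*(-3)) = 1/(0 - 5*(-4/3)*(-3)) = 1/(0 + (20/3)*(-3)) = 1/(0 - 20) = 1/(-20) = -1/20)
(Z(-1, -4)*(-30))*19 = -1/20*(-30)*19 = (3/2)*19 = 57/2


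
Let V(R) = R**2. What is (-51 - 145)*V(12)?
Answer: -28224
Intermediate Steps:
(-51 - 145)*V(12) = (-51 - 145)*12**2 = -196*144 = -28224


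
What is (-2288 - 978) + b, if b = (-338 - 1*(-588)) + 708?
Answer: -2308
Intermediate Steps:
b = 958 (b = (-338 + 588) + 708 = 250 + 708 = 958)
(-2288 - 978) + b = (-2288 - 978) + 958 = -3266 + 958 = -2308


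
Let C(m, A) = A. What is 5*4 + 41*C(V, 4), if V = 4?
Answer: 184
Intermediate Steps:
5*4 + 41*C(V, 4) = 5*4 + 41*4 = 20 + 164 = 184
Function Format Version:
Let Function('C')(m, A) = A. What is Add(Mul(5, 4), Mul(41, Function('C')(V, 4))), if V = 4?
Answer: 184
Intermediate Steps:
Add(Mul(5, 4), Mul(41, Function('C')(V, 4))) = Add(Mul(5, 4), Mul(41, 4)) = Add(20, 164) = 184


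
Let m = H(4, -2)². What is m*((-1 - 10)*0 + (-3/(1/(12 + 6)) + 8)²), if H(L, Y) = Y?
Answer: 8464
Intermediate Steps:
m = 4 (m = (-2)² = 4)
m*((-1 - 10)*0 + (-3/(1/(12 + 6)) + 8)²) = 4*((-1 - 10)*0 + (-3/(1/(12 + 6)) + 8)²) = 4*(-11*0 + (-3/(1/18) + 8)²) = 4*(0 + (-3/1/18 + 8)²) = 4*(0 + (-3*18 + 8)²) = 4*(0 + (-54 + 8)²) = 4*(0 + (-46)²) = 4*(0 + 2116) = 4*2116 = 8464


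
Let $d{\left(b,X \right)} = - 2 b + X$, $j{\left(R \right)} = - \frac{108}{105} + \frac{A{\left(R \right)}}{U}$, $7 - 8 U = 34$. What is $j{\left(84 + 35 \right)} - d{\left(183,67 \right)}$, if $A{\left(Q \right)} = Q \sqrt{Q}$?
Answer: $\frac{10429}{35} - \frac{952 \sqrt{119}}{27} \approx -86.662$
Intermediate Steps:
$A{\left(Q \right)} = Q^{\frac{3}{2}}$
$U = - \frac{27}{8}$ ($U = \frac{7}{8} - \frac{17}{4} = - \frac{27}{8} \approx -3.375$)
$j{\left(R \right)} = - \frac{36}{35} - \frac{8 R^{\frac{3}{2}}}{27}$ ($j{\left(R \right)} = - \frac{108}{105} + \frac{R^{\frac{3}{2}}}{- \frac{27}{8}} = \left(-108\right) \frac{1}{105} + R^{\frac{3}{2}} \left(- \frac{8}{27}\right) = - \frac{36}{35} - \frac{8 R^{\frac{3}{2}}}{27}$)
$d{\left(b,X \right)} = X - 2 b$
$j{\left(84 + 35 \right)} - d{\left(183,67 \right)} = \left(- \frac{36}{35} - \frac{8 \left(84 + 35\right)^{\frac{3}{2}}}{27}\right) - \left(67 - 366\right) = \left(- \frac{36}{35} - \frac{8 \cdot 119^{\frac{3}{2}}}{27}\right) - \left(67 - 366\right) = \left(- \frac{36}{35} - \frac{8 \cdot 119 \sqrt{119}}{27}\right) - -299 = \left(- \frac{36}{35} - \frac{952 \sqrt{119}}{27}\right) + 299 = \frac{10429}{35} - \frac{952 \sqrt{119}}{27}$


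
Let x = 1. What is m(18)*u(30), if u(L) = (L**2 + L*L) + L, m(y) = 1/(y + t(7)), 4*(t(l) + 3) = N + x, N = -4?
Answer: 2440/19 ≈ 128.42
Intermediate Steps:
t(l) = -15/4 (t(l) = -3 + (-4 + 1)/4 = -3 + (1/4)*(-3) = -3 - 3/4 = -15/4)
m(y) = 1/(-15/4 + y) (m(y) = 1/(y - 15/4) = 1/(-15/4 + y))
u(L) = L + 2*L**2 (u(L) = (L**2 + L**2) + L = 2*L**2 + L = L + 2*L**2)
m(18)*u(30) = (4/(-15 + 4*18))*(30*(1 + 2*30)) = (4/(-15 + 72))*(30*(1 + 60)) = (4/57)*(30*61) = (4*(1/57))*1830 = (4/57)*1830 = 2440/19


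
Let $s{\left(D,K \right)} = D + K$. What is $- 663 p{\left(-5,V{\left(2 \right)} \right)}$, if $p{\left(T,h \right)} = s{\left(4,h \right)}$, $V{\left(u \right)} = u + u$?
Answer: $-5304$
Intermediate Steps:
$V{\left(u \right)} = 2 u$
$p{\left(T,h \right)} = 4 + h$
$- 663 p{\left(-5,V{\left(2 \right)} \right)} = - 663 \left(4 + 2 \cdot 2\right) = - 663 \left(4 + 4\right) = \left(-663\right) 8 = -5304$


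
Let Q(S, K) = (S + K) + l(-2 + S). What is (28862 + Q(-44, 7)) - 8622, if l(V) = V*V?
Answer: 22319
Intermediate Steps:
l(V) = V²
Q(S, K) = K + S + (-2 + S)² (Q(S, K) = (S + K) + (-2 + S)² = (K + S) + (-2 + S)² = K + S + (-2 + S)²)
(28862 + Q(-44, 7)) - 8622 = (28862 + (7 - 44 + (-2 - 44)²)) - 8622 = (28862 + (7 - 44 + (-46)²)) - 8622 = (28862 + (7 - 44 + 2116)) - 8622 = (28862 + 2079) - 8622 = 30941 - 8622 = 22319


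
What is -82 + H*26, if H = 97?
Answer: 2440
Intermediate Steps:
-82 + H*26 = -82 + 97*26 = -82 + 2522 = 2440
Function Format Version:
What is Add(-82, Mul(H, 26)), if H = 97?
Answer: 2440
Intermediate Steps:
Add(-82, Mul(H, 26)) = Add(-82, Mul(97, 26)) = Add(-82, 2522) = 2440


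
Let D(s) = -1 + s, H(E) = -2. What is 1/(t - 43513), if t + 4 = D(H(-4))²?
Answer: -1/43508 ≈ -2.2984e-5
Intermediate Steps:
t = 5 (t = -4 + (-1 - 2)² = -4 + (-3)² = -4 + 9 = 5)
1/(t - 43513) = 1/(5 - 43513) = 1/(-43508) = -1/43508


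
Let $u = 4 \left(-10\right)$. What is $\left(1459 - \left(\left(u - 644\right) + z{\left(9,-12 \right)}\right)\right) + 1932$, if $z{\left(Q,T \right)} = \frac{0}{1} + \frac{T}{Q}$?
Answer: $\frac{12229}{3} \approx 4076.3$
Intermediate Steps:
$u = -40$
$z{\left(Q,T \right)} = \frac{T}{Q}$ ($z{\left(Q,T \right)} = 0 \cdot 1 + \frac{T}{Q} = 0 + \frac{T}{Q} = \frac{T}{Q}$)
$\left(1459 - \left(\left(u - 644\right) + z{\left(9,-12 \right)}\right)\right) + 1932 = \left(1459 - \left(\left(-40 - 644\right) - \frac{12}{9}\right)\right) + 1932 = \left(1459 - \left(-684 - \frac{4}{3}\right)\right) + 1932 = \left(1459 - - \frac{2056}{3}\right) + 1932 = \left(1459 + \frac{2056}{3}\right) + 1932 = \frac{6433}{3} + 1932 = \frac{12229}{3}$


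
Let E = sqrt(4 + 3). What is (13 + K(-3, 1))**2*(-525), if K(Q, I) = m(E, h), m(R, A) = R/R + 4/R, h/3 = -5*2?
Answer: -104100 - 8400*sqrt(7) ≈ -1.2632e+5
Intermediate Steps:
E = sqrt(7) ≈ 2.6458
h = -30 (h = 3*(-5*2) = 3*(-10) = -30)
m(R, A) = 1 + 4/R
K(Q, I) = sqrt(7)*(4 + sqrt(7))/7 (K(Q, I) = (4 + sqrt(7))/(sqrt(7)) = (sqrt(7)/7)*(4 + sqrt(7)) = sqrt(7)*(4 + sqrt(7))/7)
(13 + K(-3, 1))**2*(-525) = (13 + (1 + 4*sqrt(7)/7))**2*(-525) = (14 + 4*sqrt(7)/7)**2*(-525) = -525*(14 + 4*sqrt(7)/7)**2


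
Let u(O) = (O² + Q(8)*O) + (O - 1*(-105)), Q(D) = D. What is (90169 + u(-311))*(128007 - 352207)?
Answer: -41296743200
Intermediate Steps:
u(O) = 105 + O² + 9*O (u(O) = (O² + 8*O) + (O - 1*(-105)) = (O² + 8*O) + (O + 105) = (O² + 8*O) + (105 + O) = 105 + O² + 9*O)
(90169 + u(-311))*(128007 - 352207) = (90169 + (105 + (-311)² + 9*(-311)))*(128007 - 352207) = (90169 + (105 + 96721 - 2799))*(-224200) = (90169 + 94027)*(-224200) = 184196*(-224200) = -41296743200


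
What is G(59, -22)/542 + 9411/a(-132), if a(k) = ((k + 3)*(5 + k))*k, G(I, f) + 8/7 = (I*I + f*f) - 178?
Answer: 9545698537/1367456244 ≈ 6.9806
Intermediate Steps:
G(I, f) = -1254/7 + I² + f² (G(I, f) = -8/7 + ((I*I + f*f) - 178) = -8/7 + ((I² + f²) - 178) = -8/7 + (-178 + I² + f²) = -1254/7 + I² + f²)
a(k) = k*(3 + k)*(5 + k) (a(k) = ((3 + k)*(5 + k))*k = k*(3 + k)*(5 + k))
G(59, -22)/542 + 9411/a(-132) = (-1254/7 + 59² + (-22)²)/542 + 9411/((-132*(15 + (-132)² + 8*(-132)))) = (-1254/7 + 3481 + 484)*(1/542) + 9411/((-132*(15 + 17424 - 1056))) = (26501/7)*(1/542) + 9411/((-132*16383)) = 26501/3794 + 9411/(-2162556) = 26501/3794 + 9411*(-1/2162556) = 26501/3794 - 3137/720852 = 9545698537/1367456244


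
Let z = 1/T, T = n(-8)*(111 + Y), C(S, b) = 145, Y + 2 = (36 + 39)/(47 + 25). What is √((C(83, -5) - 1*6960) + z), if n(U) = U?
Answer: I*√47533821938/2641 ≈ 82.553*I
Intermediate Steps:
Y = -23/24 (Y = -2 + (36 + 39)/(47 + 25) = -2 + 75/72 = -2 + 75*(1/72) = -2 + 25/24 = -23/24 ≈ -0.95833)
T = -2641/3 (T = -8*(111 - 23/24) = -8*2641/24 = -2641/3 ≈ -880.33)
z = -3/2641 (z = 1/(-2641/3) = -3/2641 ≈ -0.0011359)
√((C(83, -5) - 1*6960) + z) = √((145 - 1*6960) - 3/2641) = √((145 - 6960) - 3/2641) = √(-6815 - 3/2641) = √(-17998418/2641) = I*√47533821938/2641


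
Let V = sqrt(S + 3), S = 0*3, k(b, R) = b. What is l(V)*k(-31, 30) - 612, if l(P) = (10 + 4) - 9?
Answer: -767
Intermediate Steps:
S = 0
V = sqrt(3) (V = sqrt(0 + 3) = sqrt(3) ≈ 1.7320)
l(P) = 5 (l(P) = 14 - 9 = 5)
l(V)*k(-31, 30) - 612 = 5*(-31) - 612 = -155 - 612 = -767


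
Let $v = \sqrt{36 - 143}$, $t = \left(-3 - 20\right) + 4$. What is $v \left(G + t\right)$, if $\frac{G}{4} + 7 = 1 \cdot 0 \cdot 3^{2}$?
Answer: $- 47 i \sqrt{107} \approx - 486.17 i$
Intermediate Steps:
$G = -28$ ($G = -28 + 4 \cdot 1 \cdot 0 \cdot 3^{2} = -28 + 4 \cdot 0 \cdot 9 = -28 + 4 \cdot 0 = -28 + 0 = -28$)
$t = -19$ ($t = -23 + 4 = -19$)
$v = i \sqrt{107}$ ($v = \sqrt{-107} = i \sqrt{107} \approx 10.344 i$)
$v \left(G + t\right) = i \sqrt{107} \left(-28 - 19\right) = i \sqrt{107} \left(-47\right) = - 47 i \sqrt{107}$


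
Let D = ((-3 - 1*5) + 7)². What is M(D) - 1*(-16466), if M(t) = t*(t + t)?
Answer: 16468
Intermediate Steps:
D = 1 (D = ((-3 - 5) + 7)² = (-8 + 7)² = (-1)² = 1)
M(t) = 2*t² (M(t) = t*(2*t) = 2*t²)
M(D) - 1*(-16466) = 2*1² - 1*(-16466) = 2*1 + 16466 = 2 + 16466 = 16468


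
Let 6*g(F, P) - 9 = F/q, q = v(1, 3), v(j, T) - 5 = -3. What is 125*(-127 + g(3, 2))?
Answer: -62625/4 ≈ -15656.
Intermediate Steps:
v(j, T) = 2 (v(j, T) = 5 - 3 = 2)
q = 2
g(F, P) = 3/2 + F/12 (g(F, P) = 3/2 + (F/2)/6 = 3/2 + F/12)
125*(-127 + g(3, 2)) = 125*(-127 + (3/2 + (1/12)*3)) = 125*(-127 + (3/2 + ¼)) = 125*(-127 + 7/4) = 125*(-501/4) = -62625/4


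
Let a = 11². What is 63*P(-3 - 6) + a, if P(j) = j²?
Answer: 5224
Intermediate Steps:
a = 121
63*P(-3 - 6) + a = 63*(-3 - 6)² + 121 = 63*(-9)² + 121 = 63*81 + 121 = 5103 + 121 = 5224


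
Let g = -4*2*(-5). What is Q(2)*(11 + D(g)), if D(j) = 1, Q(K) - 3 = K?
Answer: 60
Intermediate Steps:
Q(K) = 3 + K
g = 40 (g = -8*(-5) = 40)
Q(2)*(11 + D(g)) = (3 + 2)*(11 + 1) = 5*12 = 60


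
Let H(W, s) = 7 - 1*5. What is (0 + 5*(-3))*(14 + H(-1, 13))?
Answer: -240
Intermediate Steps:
H(W, s) = 2 (H(W, s) = 7 - 5 = 2)
(0 + 5*(-3))*(14 + H(-1, 13)) = (0 + 5*(-3))*(14 + 2) = (0 - 15)*16 = -15*16 = -240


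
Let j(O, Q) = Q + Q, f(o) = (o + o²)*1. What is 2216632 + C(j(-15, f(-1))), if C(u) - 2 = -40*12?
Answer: 2216154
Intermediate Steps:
f(o) = o + o²
j(O, Q) = 2*Q
C(u) = -478 (C(u) = 2 - 40*12 = 2 - 480 = -478)
2216632 + C(j(-15, f(-1))) = 2216632 - 478 = 2216154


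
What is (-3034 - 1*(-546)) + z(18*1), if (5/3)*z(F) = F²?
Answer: -11468/5 ≈ -2293.6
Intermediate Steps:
z(F) = 3*F²/5
(-3034 - 1*(-546)) + z(18*1) = (-3034 - 1*(-546)) + 3*(18*1)²/5 = (-3034 + 546) + (⅗)*18² = -2488 + (⅗)*324 = -2488 + 972/5 = -11468/5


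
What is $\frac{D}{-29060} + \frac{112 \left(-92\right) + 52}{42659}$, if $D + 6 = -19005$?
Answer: $\frac{513067129}{1239670540} \approx 0.41387$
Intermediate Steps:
$D = -19011$ ($D = -6 - 19005 = -19011$)
$\frac{D}{-29060} + \frac{112 \left(-92\right) + 52}{42659} = - \frac{19011}{-29060} + \frac{112 \left(-92\right) + 52}{42659} = \left(-19011\right) \left(- \frac{1}{29060}\right) + \left(-10304 + 52\right) \frac{1}{42659} = \frac{19011}{29060} - \frac{10252}{42659} = \frac{513067129}{1239670540}$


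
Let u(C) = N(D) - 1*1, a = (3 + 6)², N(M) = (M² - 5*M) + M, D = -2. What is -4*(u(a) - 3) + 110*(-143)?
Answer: -15762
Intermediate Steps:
N(M) = M² - 4*M
a = 81 (a = 9² = 81)
u(C) = 11 (u(C) = -2*(-4 - 2) - 1*1 = -2*(-6) - 1 = 12 - 1 = 11)
-4*(u(a) - 3) + 110*(-143) = -4*(11 - 3) + 110*(-143) = -4*8 - 15730 = -32 - 15730 = -15762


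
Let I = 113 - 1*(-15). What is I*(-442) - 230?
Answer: -56806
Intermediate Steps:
I = 128 (I = 113 + 15 = 128)
I*(-442) - 230 = 128*(-442) - 230 = -56576 - 230 = -56806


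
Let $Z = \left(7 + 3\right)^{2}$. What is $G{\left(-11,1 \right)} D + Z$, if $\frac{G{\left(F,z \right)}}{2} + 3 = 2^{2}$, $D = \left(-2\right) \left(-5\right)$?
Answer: $120$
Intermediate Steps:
$Z = 100$ ($Z = 10^{2} = 100$)
$D = 10$
$G{\left(F,z \right)} = 2$ ($G{\left(F,z \right)} = -6 + 2 \cdot 2^{2} = -6 + 2 \cdot 4 = -6 + 8 = 2$)
$G{\left(-11,1 \right)} D + Z = 2 \cdot 10 + 100 = 20 + 100 = 120$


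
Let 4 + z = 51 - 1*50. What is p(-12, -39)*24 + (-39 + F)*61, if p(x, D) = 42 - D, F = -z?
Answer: -252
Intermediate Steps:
z = -3 (z = -4 + (51 - 1*50) = -4 + (51 - 50) = -4 + 1 = -3)
F = 3 (F = -1*(-3) = 3)
p(-12, -39)*24 + (-39 + F)*61 = (42 - 1*(-39))*24 + (-39 + 3)*61 = (42 + 39)*24 - 36*61 = 81*24 - 2196 = 1944 - 2196 = -252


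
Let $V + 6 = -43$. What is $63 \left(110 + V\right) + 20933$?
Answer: $24776$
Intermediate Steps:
$V = -49$ ($V = -6 - 43 = -49$)
$63 \left(110 + V\right) + 20933 = 63 \left(110 - 49\right) + 20933 = 63 \cdot 61 + 20933 = 3843 + 20933 = 24776$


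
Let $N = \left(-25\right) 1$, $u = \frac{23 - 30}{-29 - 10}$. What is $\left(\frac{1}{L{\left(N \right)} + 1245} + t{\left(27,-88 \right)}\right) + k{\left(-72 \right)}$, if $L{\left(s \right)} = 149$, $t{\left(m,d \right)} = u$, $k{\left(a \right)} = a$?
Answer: $- \frac{3904555}{54366} \approx -71.82$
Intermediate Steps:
$u = \frac{7}{39}$ ($u = - \frac{7}{-39} = \left(-7\right) \left(- \frac{1}{39}\right) = \frac{7}{39} \approx 0.17949$)
$N = -25$
$t{\left(m,d \right)} = \frac{7}{39}$
$\left(\frac{1}{L{\left(N \right)} + 1245} + t{\left(27,-88 \right)}\right) + k{\left(-72 \right)} = \left(\frac{1}{149 + 1245} + \frac{7}{39}\right) - 72 = \left(\frac{1}{1394} + \frac{7}{39}\right) - 72 = \frac{9797}{54366} - 72 = - \frac{3904555}{54366}$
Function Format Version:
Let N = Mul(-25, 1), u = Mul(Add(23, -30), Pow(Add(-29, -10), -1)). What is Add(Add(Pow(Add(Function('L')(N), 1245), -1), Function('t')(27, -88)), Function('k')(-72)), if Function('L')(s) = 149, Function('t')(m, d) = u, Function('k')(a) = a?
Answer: Rational(-3904555, 54366) ≈ -71.820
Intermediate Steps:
u = Rational(7, 39) (u = Mul(-7, Pow(-39, -1)) = Mul(-7, Rational(-1, 39)) = Rational(7, 39) ≈ 0.17949)
N = -25
Function('t')(m, d) = Rational(7, 39)
Add(Add(Pow(Add(Function('L')(N), 1245), -1), Function('t')(27, -88)), Function('k')(-72)) = Add(Add(Pow(Add(149, 1245), -1), Rational(7, 39)), -72) = Add(Add(Pow(1394, -1), Rational(7, 39)), -72) = Add(Add(Rational(1, 1394), Rational(7, 39)), -72) = Add(Rational(9797, 54366), -72) = Rational(-3904555, 54366)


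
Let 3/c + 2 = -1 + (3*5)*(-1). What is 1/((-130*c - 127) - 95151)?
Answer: -3/285769 ≈ -1.0498e-5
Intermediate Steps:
c = -1/6 (c = 3/(-2 + (-1 + (3*5)*(-1))) = 3/(-2 + (-1 + 15*(-1))) = 3/(-2 + (-1 - 15)) = 3/(-2 - 16) = 3/(-18) = 3*(-1/18) = -1/6 ≈ -0.16667)
1/((-130*c - 127) - 95151) = 1/((-130*(-1/6) - 127) - 95151) = 1/((65/3 - 127) - 95151) = 1/(-316/3 - 95151) = 1/(-285769/3) = -3/285769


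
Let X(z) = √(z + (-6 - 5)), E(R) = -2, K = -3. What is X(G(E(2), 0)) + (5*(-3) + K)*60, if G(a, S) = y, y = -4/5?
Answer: -1080 + I*√295/5 ≈ -1080.0 + 3.4351*I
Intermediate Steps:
y = -⅘ (y = -4*⅕ = -⅘ ≈ -0.80000)
G(a, S) = -⅘
X(z) = √(-11 + z) (X(z) = √(z - 11) = √(-11 + z))
X(G(E(2), 0)) + (5*(-3) + K)*60 = √(-11 - ⅘) + (5*(-3) - 3)*60 = √(-59/5) + (-15 - 3)*60 = I*√295/5 - 18*60 = I*√295/5 - 1080 = -1080 + I*√295/5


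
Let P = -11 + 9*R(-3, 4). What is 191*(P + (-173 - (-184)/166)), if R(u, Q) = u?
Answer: -3327411/83 ≈ -40089.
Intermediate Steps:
P = -38 (P = -11 + 9*(-3) = -11 - 27 = -38)
191*(P + (-173 - (-184)/166)) = 191*(-38 + (-173 - (-184)/166)) = 191*(-38 + (-173 - 1*(-92/83))) = 191*(-38 + (-173 + 92/83)) = 191*(-38 - 14267/83) = 191*(-17421/83) = -3327411/83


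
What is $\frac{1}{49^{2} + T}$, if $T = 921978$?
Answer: $\frac{1}{924379} \approx 1.0818 \cdot 10^{-6}$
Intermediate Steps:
$\frac{1}{49^{2} + T} = \frac{1}{49^{2} + 921978} = \frac{1}{2401 + 921978} = \frac{1}{924379}$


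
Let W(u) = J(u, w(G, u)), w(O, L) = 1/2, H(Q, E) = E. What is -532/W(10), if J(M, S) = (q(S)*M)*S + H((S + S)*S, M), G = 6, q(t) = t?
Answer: -1064/25 ≈ -42.560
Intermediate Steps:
w(O, L) = ½
J(M, S) = M + M*S² (J(M, S) = (S*M)*S + M = (M*S)*S + M = M*S² + M = M + M*S²)
W(u) = 5*u/4 (W(u) = u*(1 + (½)²) = u*(1 + ¼) = u*(5/4) = 5*u/4)
-532/W(10) = -532/((5/4)*10) = -532/25/2 = -532*2/25 = -1064/25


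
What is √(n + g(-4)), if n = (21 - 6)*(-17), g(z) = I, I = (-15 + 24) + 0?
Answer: I*√246 ≈ 15.684*I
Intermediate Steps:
I = 9 (I = 9 + 0 = 9)
g(z) = 9
n = -255 (n = 15*(-17) = -255)
√(n + g(-4)) = √(-255 + 9) = √(-246) = I*√246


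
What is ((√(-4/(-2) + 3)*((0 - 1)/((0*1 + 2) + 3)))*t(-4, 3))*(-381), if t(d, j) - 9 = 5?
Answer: 5334*√5/5 ≈ 2385.4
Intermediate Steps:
t(d, j) = 14 (t(d, j) = 9 + 5 = 14)
((√(-4/(-2) + 3)*((0 - 1)/((0*1 + 2) + 3)))*t(-4, 3))*(-381) = ((√(-4/(-2) + 3)*((0 - 1)/((0*1 + 2) + 3)))*14)*(-381) = ((√(-4*(-½) + 3)*(-1/((0 + 2) + 3)))*14)*(-381) = ((√(2 + 3)*(-1/(2 + 3)))*14)*(-381) = ((√5*(-1/5))*14)*(-381) = ((√5*(-1*⅕))*14)*(-381) = ((√5*(-⅕))*14)*(-381) = (-√5/5*14)*(-381) = -14*√5/5*(-381) = 5334*√5/5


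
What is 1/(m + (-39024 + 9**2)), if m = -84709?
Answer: -1/123652 ≈ -8.0872e-6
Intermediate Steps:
1/(m + (-39024 + 9**2)) = 1/(-84709 + (-39024 + 9**2)) = 1/(-84709 + (-39024 + 81)) = 1/(-84709 - 38943) = 1/(-123652) = -1/123652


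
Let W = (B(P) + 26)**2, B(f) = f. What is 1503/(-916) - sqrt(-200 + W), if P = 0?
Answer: -1503/916 - 2*sqrt(119) ≈ -23.458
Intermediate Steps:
W = 676 (W = (0 + 26)**2 = 26**2 = 676)
1503/(-916) - sqrt(-200 + W) = 1503/(-916) - sqrt(-200 + 676) = 1503*(-1/916) - sqrt(476) = -1503/916 - 2*sqrt(119)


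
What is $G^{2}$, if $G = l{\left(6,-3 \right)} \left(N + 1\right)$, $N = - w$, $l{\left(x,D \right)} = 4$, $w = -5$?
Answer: $576$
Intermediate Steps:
$N = 5$ ($N = \left(-1\right) \left(-5\right) = 5$)
$G = 24$ ($G = 4 \left(5 + 1\right) = 4 \cdot 6 = 24$)
$G^{2} = 24^{2} = 576$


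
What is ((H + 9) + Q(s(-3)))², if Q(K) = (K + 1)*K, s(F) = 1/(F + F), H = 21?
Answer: 1155625/1296 ≈ 891.69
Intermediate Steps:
s(F) = 1/(2*F)
Q(K) = K*(1 + K) (Q(K) = (1 + K)*K = K*(1 + K))
((H + 9) + Q(s(-3)))² = ((21 + 9) + ((½)/(-3))*(1 + (½)/(-3)))² = (30 + ((½)*(-⅓))*(1 + (½)*(-⅓)))² = (30 - (1 - ⅙)/6)² = (30 - ⅙*⅚)² = (30 - 5/36)² = (1075/36)² = 1155625/1296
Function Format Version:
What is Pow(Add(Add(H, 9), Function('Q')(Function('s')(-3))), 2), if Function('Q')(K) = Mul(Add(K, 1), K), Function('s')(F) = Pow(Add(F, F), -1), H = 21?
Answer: Rational(1155625, 1296) ≈ 891.69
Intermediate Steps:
Function('s')(F) = Mul(Rational(1, 2), Pow(F, -1)) (Function('s')(F) = Pow(Mul(2, F), -1) = Mul(Rational(1, 2), Pow(F, -1)))
Function('Q')(K) = Mul(K, Add(1, K)) (Function('Q')(K) = Mul(Add(1, K), K) = Mul(K, Add(1, K)))
Pow(Add(Add(H, 9), Function('Q')(Function('s')(-3))), 2) = Pow(Add(Add(21, 9), Mul(Mul(Rational(1, 2), Pow(-3, -1)), Add(1, Mul(Rational(1, 2), Pow(-3, -1))))), 2) = Pow(Add(30, Mul(Mul(Rational(1, 2), Rational(-1, 3)), Add(1, Mul(Rational(1, 2), Rational(-1, 3))))), 2) = Pow(Add(30, Mul(Rational(-1, 6), Add(1, Rational(-1, 6)))), 2) = Pow(Add(30, Mul(Rational(-1, 6), Rational(5, 6))), 2) = Pow(Add(30, Rational(-5, 36)), 2) = Pow(Rational(1075, 36), 2) = Rational(1155625, 1296)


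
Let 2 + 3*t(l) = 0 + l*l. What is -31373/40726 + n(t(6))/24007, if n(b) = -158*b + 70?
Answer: -2469742445/2933127246 ≈ -0.84202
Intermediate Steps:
t(l) = -⅔ + l²/3 (t(l) = -⅔ + (0 + l*l)/3 = -⅔ + (0 + l²)/3 = -⅔ + l²/3)
n(b) = 70 - 158*b
-31373/40726 + n(t(6))/24007 = -31373/40726 + (70 - 158*(-⅔ + (⅓)*6²))/24007 = -31373*1/40726 + (70 - 158*(-⅔ + (⅓)*36))*(1/24007) = -31373/40726 + (70 - 158*(-⅔ + 12))*(1/24007) = -31373/40726 + (70 - 158*34/3)*(1/24007) = -31373/40726 + (70 - 5372/3)*(1/24007) = -31373/40726 - 5162/3*1/24007 = -31373/40726 - 5162/72021 = -2469742445/2933127246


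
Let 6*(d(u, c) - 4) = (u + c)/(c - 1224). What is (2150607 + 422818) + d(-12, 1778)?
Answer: 4277039881/1662 ≈ 2.5734e+6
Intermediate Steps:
d(u, c) = 4 + (c + u)/(6*(-1224 + c)) (d(u, c) = 4 + ((u + c)/(c - 1224))/6 = 4 + ((c + u)/(-1224 + c))/6 = 4 + (c + u)/(6*(-1224 + c)))
(2150607 + 422818) + d(-12, 1778) = (2150607 + 422818) + (-29376 - 12 + 25*1778)/(6*(-1224 + 1778)) = 2573425 + (⅙)*(-29376 - 12 + 44450)/554 = 2573425 + (⅙)*(1/554)*15062 = 2573425 + 7531/1662 = 4277039881/1662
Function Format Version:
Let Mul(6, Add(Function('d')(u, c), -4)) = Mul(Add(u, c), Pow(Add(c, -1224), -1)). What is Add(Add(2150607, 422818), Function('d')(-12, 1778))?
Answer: Rational(4277039881, 1662) ≈ 2.5734e+6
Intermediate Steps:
Function('d')(u, c) = Add(4, Mul(Rational(1, 6), Pow(Add(-1224, c), -1), Add(c, u))) (Function('d')(u, c) = Add(4, Mul(Rational(1, 6), Mul(Add(u, c), Pow(Add(c, -1224), -1)))) = Add(4, Mul(Rational(1, 6), Mul(Add(c, u), Pow(Add(-1224, c), -1)))) = Add(4, Mul(Rational(1, 6), Mul(Pow(Add(-1224, c), -1), Add(c, u)))) = Add(4, Mul(Rational(1, 6), Pow(Add(-1224, c), -1), Add(c, u))))
Add(Add(2150607, 422818), Function('d')(-12, 1778)) = Add(Add(2150607, 422818), Mul(Rational(1, 6), Pow(Add(-1224, 1778), -1), Add(-29376, -12, Mul(25, 1778)))) = Add(2573425, Mul(Rational(1, 6), Pow(554, -1), Add(-29376, -12, 44450))) = Add(2573425, Mul(Rational(1, 6), Rational(1, 554), 15062)) = Add(2573425, Rational(7531, 1662)) = Rational(4277039881, 1662)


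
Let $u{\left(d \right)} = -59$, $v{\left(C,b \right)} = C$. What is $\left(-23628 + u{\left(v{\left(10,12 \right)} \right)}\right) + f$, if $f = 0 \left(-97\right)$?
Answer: $-23687$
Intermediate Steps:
$f = 0$
$\left(-23628 + u{\left(v{\left(10,12 \right)} \right)}\right) + f = \left(-23628 - 59\right) + 0 = -23687 + 0 = -23687$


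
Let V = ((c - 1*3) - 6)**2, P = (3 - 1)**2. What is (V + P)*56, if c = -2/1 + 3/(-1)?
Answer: 11200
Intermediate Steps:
c = -5 (c = -2*1 + 3*(-1) = -2 - 3 = -5)
P = 4 (P = 2**2 = 4)
V = 196 (V = ((-5 - 1*3) - 6)**2 = ((-5 - 3) - 6)**2 = (-8 - 6)**2 = (-14)**2 = 196)
(V + P)*56 = (196 + 4)*56 = 200*56 = 11200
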